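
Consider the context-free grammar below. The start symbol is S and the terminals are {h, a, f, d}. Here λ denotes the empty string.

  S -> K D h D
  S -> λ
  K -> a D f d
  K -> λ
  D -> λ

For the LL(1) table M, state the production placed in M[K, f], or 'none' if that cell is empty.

none

FIRST(K): from K->a D f d we get {a}; from K->λ we get {λ}. So FIRST(K) = {λ, a}.
FIRST(D): from D->λ we get {λ}. So FIRST(D) = {λ}.
FIRST(S): from S->K D h D we get {a, h}; from S->λ we get {λ}. So FIRST(S) = {λ, a, h}.
FOLLOW(S) includes $ since S is the start symbol.
FOLLOW(K): in S->K D h D, K is followed by D h D with FIRST {h}. Thus FOLLOW(K) = {h}.
For K -> a D f d: FIRST(a D f d) = {a}, so it goes in M[K, t] for t ∈ {a}.
For K -> λ: FIRST(λ) = {λ}, so it goes in M[K, t] for t ∈ {}; since λ ∈ FIRST, also for every t ∈ FOLLOW(K) = {h}.
None of these place a production in M[K, f].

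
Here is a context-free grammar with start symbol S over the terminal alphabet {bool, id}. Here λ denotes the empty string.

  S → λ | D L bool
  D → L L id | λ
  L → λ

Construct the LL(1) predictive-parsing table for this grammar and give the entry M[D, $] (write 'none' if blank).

none

FIRST(L) = {λ}
FIRST(D) = {λ, id}  (via L L id)
FIRST(S) = {λ, bool, id}  (via D L bool)
FOLLOW(S) includes $ since S is the start symbol.
FOLLOW(D): in S→D L bool, D is followed by L bool with FIRST {bool}. Thus FOLLOW(D) = {bool}.
For D → L L id: FIRST(L L id) = {id}, so it goes in M[D, t] for t ∈ {id}.
For D → λ: FIRST(λ) = {λ}, so it goes in M[D, t] for t ∈ {}; since λ ∈ FIRST, also for every t ∈ FOLLOW(D) = {bool}.
None of these place a production in M[D, $].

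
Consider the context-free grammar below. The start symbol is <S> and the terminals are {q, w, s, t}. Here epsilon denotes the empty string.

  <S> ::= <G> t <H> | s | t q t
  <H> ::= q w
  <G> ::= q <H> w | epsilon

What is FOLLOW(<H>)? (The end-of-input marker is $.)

{$, w}

FIRST(<H>): from <H>::=q w we get {q}. So FIRST(<H>) = {q}.
FIRST(<G>): from <G>::=q <H> w we get {q}; from <G>::=epsilon we get {epsilon}. So FIRST(<G>) = {epsilon, q}.
FIRST(<S>): from <S>::=<G> t <H> we get {q, t}; from <S>::=s we get {s}; from <S>::=t q t we get {t}. So FIRST(<S>) = {q, s, t}.
FOLLOW(<S>) includes $ since <S> is the start symbol.
FOLLOW(<S>): <S> appears on no right-hand side. Thus FOLLOW(<S>) = {$}.
FOLLOW(<H>): in <S>::=<G> t <H>, the suffix after <H> is empty, so FOLLOW(<H>) ⊇ FOLLOW(<S>) = {$}; in <G>::=q <H> w, <H> is followed by w with FIRST {w}. Thus FOLLOW(<H>) = {$, w}.
FOLLOW(<G>): in <S>::=<G> t <H>, <G> is followed by t <H> with FIRST {t}. Thus FOLLOW(<G>) = {t}.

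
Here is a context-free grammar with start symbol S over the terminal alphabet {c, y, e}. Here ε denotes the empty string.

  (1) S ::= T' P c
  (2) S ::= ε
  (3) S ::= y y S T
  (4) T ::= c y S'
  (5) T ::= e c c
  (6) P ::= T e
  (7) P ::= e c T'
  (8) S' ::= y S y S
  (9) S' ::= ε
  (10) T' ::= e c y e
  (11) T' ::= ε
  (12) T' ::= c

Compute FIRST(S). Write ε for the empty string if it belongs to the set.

FIRST(T): from T::=c y S' we get {c}; from T::=e c c we get {e}. So FIRST(T) = {c, e}.
FIRST(S'): from S'::=y S y S we get {y}; from S'::=ε we get {ε}. So FIRST(S') = {ε, y}.
FIRST(T'): from T'::=e c y e we get {e}; from T'::=ε we get {ε}; from T'::=c we get {c}. So FIRST(T') = {ε, c, e}.
FIRST(P): from P::=T e we get {c, e}; from P::=e c T' we get {e}. So FIRST(P) = {c, e}.
FIRST(S): from S::=T' P c we get {c, e}; from S::=ε we get {ε}; from S::=y y S T we get {y}. So FIRST(S) = {ε, c, e, y}.

{ε, c, e, y}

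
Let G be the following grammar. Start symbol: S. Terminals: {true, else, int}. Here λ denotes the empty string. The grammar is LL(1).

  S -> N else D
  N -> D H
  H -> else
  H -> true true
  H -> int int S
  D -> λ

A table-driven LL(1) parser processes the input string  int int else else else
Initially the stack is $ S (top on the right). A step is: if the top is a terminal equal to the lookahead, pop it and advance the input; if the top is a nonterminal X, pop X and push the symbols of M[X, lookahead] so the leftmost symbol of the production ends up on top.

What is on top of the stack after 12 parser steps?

D

      Stack                 Input                     Action
   1  $ S                   int int else else else $  expand S -> N else D
   2  $ D else N            int int else else else $  expand N -> D H
   3  $ D else H D          int int else else else $  expand D -> λ
   4  $ D else H            int int else else else $  expand H -> int int S
   5  $ D else S int int    int int else else else $  match int
   6  $ D else S int        int else else else $      match int
   7  $ D else S            else else else $          expand S -> N else D
   8  $ D else D else N     else else else $          expand N -> D H
   9  $ D else D else H D   else else else $          expand D -> λ
  10  $ D else D else H     else else else $          expand H -> else
  11  $ D else D else else  else else else $          match else
  12  $ D else D else       else else $               match else
Stack after step 12: $ D else D (top = D).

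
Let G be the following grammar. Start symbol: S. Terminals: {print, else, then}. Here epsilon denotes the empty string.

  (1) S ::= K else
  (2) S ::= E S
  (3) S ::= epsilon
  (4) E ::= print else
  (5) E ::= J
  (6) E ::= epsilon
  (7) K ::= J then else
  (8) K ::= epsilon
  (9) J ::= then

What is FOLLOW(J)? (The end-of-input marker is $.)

FIRST(J) = {then}
FIRST(E) = {epsilon, print, then}  (via J)
FIRST(K) = {epsilon, then}  (via J then else)
FIRST(S) = {epsilon, else, print, then}  (via K else, E S)
FOLLOW(S) includes $ since S is the start symbol.
FOLLOW(S): in S::=E S, the suffix after S is empty (adds nothing new). Thus FOLLOW(S) = {$}.
FOLLOW(E): in S::=E S, E is followed by S with FIRST {epsilon, else, print, then}; in S::=E S, the suffix after E is nullable, so FOLLOW(E) ⊇ FOLLOW(S) = {$}. Thus FOLLOW(E) = {$, else, print, then}.
FOLLOW(K): in S::=K else, K is followed by else with FIRST {else}. Thus FOLLOW(K) = {else}.
FOLLOW(J): in E::=J, the suffix after J is empty, so FOLLOW(J) ⊇ FOLLOW(E) = {$, else, print, then}; in K::=J then else, J is followed by then else with FIRST {then}. Thus FOLLOW(J) = {$, else, print, then}.

{$, else, print, then}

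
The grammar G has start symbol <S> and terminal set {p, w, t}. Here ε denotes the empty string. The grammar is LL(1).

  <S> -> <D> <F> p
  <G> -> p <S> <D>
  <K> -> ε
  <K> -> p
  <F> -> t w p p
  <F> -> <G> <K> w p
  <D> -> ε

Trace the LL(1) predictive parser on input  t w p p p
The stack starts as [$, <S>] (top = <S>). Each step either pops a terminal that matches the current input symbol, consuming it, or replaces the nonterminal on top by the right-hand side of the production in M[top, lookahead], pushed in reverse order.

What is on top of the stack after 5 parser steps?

     Stack        Input        Action
  1  $ <S>        t w p p p $  expand <S> -> <D> <F> p
  2  $ p <F> <D>  t w p p p $  expand <D> -> ε
  3  $ p <F>      t w p p p $  expand <F> -> t w p p
  4  $ p p p w t  t w p p p $  match t
  5  $ p p p w    w p p p $    match w
Stack after step 5: $ p p p (top = p).

p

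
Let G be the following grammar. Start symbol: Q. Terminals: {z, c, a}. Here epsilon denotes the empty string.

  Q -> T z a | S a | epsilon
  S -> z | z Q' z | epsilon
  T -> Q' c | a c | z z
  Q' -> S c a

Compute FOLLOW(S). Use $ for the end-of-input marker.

{a, c}

FIRST(S): from S->z we get {z}; from S->z Q' z we get {z}; from S->epsilon we get {epsilon}. So FIRST(S) = {epsilon, z}.
FIRST(Q'): from Q'->S c a we get {c, z}. So FIRST(Q') = {c, z}.
FIRST(T): from T->Q' c we get {c, z}; from T->a c we get {a}; from T->z z we get {z}. So FIRST(T) = {a, c, z}.
FIRST(Q): from Q->T z a we get {a, c, z}; from Q->S a we get {a, z}; from Q->epsilon we get {epsilon}. So FIRST(Q) = {epsilon, a, c, z}.
FOLLOW(Q) includes $ since Q is the start symbol.
FOLLOW(Q): Q appears on no right-hand side. Thus FOLLOW(Q) = {$}.
FOLLOW(S): in Q->S a, S is followed by a with FIRST {a}; in Q'->S c a, S is followed by c a with FIRST {c}. Thus FOLLOW(S) = {a, c}.
FOLLOW(T): in Q->T z a, T is followed by z a with FIRST {z}. Thus FOLLOW(T) = {z}.
FOLLOW(Q'): in S->z Q' z, Q' is followed by z with FIRST {z}; in T->Q' c, Q' is followed by c with FIRST {c}. Thus FOLLOW(Q') = {c, z}.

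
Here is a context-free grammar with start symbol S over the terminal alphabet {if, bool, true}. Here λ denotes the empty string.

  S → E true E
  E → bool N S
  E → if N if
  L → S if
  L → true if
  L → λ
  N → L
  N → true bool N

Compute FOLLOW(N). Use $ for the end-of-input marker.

FIRST(E) = {bool, if}
FIRST(S) = {bool, if}  (via E true E)
FIRST(L) = {λ, bool, if, true}  (via S if)
FIRST(N) = {λ, bool, if, true}  (via L)
FOLLOW(S) includes $ since S is the start symbol.
FOLLOW(N): in E→bool N S, N is followed by S with FIRST {bool, if}; in E→if N if, N is followed by if with FIRST {if}; in N→true bool N, the suffix after N is empty (adds nothing new). Thus FOLLOW(N) = {bool, if}.
FOLLOW(L): in N→L, the suffix after L is empty, so FOLLOW(L) ⊇ FOLLOW(N) = {bool, if}. Thus FOLLOW(L) = {bool, if}.
FOLLOW(S): in E→bool N S, the suffix after S is empty, so FOLLOW(S) ⊇ FOLLOW(E) = {$, if, true}; in L→S if, S is followed by if with FIRST {if}. Thus FOLLOW(S) = {$, if, true}.
FOLLOW(E): in S→E true E (occurrence 1), E is followed by true E with FIRST {true}; in S→E true E (occurrence 2), the suffix after E is empty, so FOLLOW(E) ⊇ FOLLOW(S) = {$, if, true}. Thus FOLLOW(E) = {$, if, true}.

{bool, if}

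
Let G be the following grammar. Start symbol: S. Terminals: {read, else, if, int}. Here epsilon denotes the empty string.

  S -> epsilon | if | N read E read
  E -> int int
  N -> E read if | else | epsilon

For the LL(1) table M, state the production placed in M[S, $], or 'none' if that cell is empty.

S -> epsilon

FIRST(E) = {int}
FIRST(N) = {epsilon, else, int}  (via E read if)
FIRST(S) = {epsilon, else, if, int, read}  (via N read E read)
FOLLOW(S) includes $ since S is the start symbol.
FOLLOW(S): S appears on no right-hand side. Thus FOLLOW(S) = {$}.
For S -> epsilon: FIRST(epsilon) = {epsilon}, so it goes in M[S, t] for t ∈ {}; since epsilon ∈ FIRST, also for every t ∈ FOLLOW(S) = {$}.
For S -> if: FIRST(if) = {if}, so it goes in M[S, t] for t ∈ {if}.
For S -> N read E read: FIRST(N read E read) = {else, int, read}, so it goes in M[S, t] for t ∈ {else, int, read}.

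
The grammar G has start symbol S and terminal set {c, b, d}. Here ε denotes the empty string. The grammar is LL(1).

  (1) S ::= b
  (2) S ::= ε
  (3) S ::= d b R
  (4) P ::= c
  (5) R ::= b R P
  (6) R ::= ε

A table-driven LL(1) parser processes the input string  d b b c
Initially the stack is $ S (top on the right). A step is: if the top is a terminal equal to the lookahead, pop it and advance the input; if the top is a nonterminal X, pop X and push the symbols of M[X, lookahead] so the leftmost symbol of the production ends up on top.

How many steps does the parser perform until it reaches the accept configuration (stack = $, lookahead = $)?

step 1: stack=$ S  input=d b b c $  — expand S ::= d b R
step 2: stack=$ R b d  input=d b b c $  — match d
step 3: stack=$ R b  input=b b c $  — match b
step 4: stack=$ R  input=b c $  — expand R ::= b R P
step 5: stack=$ P R b  input=b c $  — match b
step 6: stack=$ P R  input=c $  — expand R ::= ε
step 7: stack=$ P  input=c $  — expand P ::= c
step 8: stack=$ c  input=c $  — match c
Accept reached after 8 steps.

8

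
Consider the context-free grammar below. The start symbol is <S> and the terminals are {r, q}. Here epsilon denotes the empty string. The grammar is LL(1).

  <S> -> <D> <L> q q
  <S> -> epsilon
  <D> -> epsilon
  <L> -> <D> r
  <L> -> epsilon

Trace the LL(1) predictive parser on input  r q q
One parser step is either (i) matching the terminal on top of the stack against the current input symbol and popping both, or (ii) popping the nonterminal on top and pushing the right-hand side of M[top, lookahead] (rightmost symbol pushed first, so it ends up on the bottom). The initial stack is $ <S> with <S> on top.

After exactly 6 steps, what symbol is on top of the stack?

     Stack          Input    Action
  1  $ <S>          r q q $  expand <S> -> <D> <L> q q
  2  $ q q <L> <D>  r q q $  expand <D> -> epsilon
  3  $ q q <L>      r q q $  expand <L> -> <D> r
  4  $ q q r <D>    r q q $  expand <D> -> epsilon
  5  $ q q r        r q q $  match r
  6  $ q q          q q $    match q
Stack after step 6: $ q (top = q).

q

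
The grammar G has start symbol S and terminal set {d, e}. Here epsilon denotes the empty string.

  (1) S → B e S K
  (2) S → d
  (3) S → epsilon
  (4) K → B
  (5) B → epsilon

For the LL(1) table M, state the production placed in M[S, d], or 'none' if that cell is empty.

S → d

FIRST(B) = {epsilon}
FIRST(S) = {epsilon, d, e}  (via B e S K)
FIRST(K) = {epsilon}  (via B)
FOLLOW(S) includes $ since S is the start symbol.
FOLLOW(S): in S→B e S K, S is followed by K with FIRST {epsilon}; in S→B e S K, the suffix after S is nullable (adds nothing new). Thus FOLLOW(S) = {$}.
For S → B e S K: FIRST(B e S K) = {e}, so it goes in M[S, t] for t ∈ {e}.
For S → d: FIRST(d) = {d}, so it goes in M[S, t] for t ∈ {d}.
For S → epsilon: FIRST(epsilon) = {epsilon}, so it goes in M[S, t] for t ∈ {}; since epsilon ∈ FIRST, also for every t ∈ FOLLOW(S) = {$}.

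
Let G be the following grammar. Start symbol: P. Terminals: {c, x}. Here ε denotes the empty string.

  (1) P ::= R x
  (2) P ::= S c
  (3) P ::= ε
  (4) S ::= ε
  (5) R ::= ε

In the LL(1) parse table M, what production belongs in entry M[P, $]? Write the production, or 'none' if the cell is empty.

P ::= ε

FIRST(S): from S::=ε we get {ε}. So FIRST(S) = {ε}.
FIRST(R): from R::=ε we get {ε}. So FIRST(R) = {ε}.
FIRST(P): from P::=R x we get {x}; from P::=S c we get {c}; from P::=ε we get {ε}. So FIRST(P) = {ε, c, x}.
FOLLOW(P) includes $ since P is the start symbol.
FOLLOW(P): P appears on no right-hand side. Thus FOLLOW(P) = {$}.
For P ::= R x: FIRST(R x) = {x}, so it goes in M[P, t] for t ∈ {x}.
For P ::= S c: FIRST(S c) = {c}, so it goes in M[P, t] for t ∈ {c}.
For P ::= ε: FIRST(ε) = {ε}, so it goes in M[P, t] for t ∈ {}; since ε ∈ FIRST, also for every t ∈ FOLLOW(P) = {$}.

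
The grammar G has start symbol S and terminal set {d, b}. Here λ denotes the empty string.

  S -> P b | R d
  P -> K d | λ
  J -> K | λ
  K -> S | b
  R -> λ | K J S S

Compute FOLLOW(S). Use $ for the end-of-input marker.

FIRST(S) = {b, d}  (via P b, R d)
FIRST(K) = {b, d}  (via S)
FIRST(P) = {λ, b, d}  (via K d)
FIRST(J) = {λ, b, d}  (via K)
FIRST(R) = {λ, b, d}  (via K J S S)
FOLLOW(S) includes $ since S is the start symbol.
FOLLOW(P): in S->P b, P is followed by b with FIRST {b}. Thus FOLLOW(P) = {b}.
FOLLOW(J): in R->K J S S, J is followed by S S with FIRST {b, d}. Thus FOLLOW(J) = {b, d}.
FOLLOW(K): in P->K d, K is followed by d with FIRST {d}; in J->K, the suffix after K is empty, so FOLLOW(K) ⊇ FOLLOW(J) = {b, d}; in R->K J S S, K is followed by J S S with FIRST {b, d}. Thus FOLLOW(K) = {b, d}.
FOLLOW(R): in S->R d, R is followed by d with FIRST {d}. Thus FOLLOW(R) = {d}.
FOLLOW(S): in K->S, the suffix after S is empty, so FOLLOW(S) ⊇ FOLLOW(K) = {b, d}; in R->K J S S (occurrence 1), S is followed by S with FIRST {b, d}; in R->K J S S (occurrence 2), the suffix after S is empty, so FOLLOW(S) ⊇ FOLLOW(R) = {d}. Thus FOLLOW(S) = {$, b, d}.

{$, b, d}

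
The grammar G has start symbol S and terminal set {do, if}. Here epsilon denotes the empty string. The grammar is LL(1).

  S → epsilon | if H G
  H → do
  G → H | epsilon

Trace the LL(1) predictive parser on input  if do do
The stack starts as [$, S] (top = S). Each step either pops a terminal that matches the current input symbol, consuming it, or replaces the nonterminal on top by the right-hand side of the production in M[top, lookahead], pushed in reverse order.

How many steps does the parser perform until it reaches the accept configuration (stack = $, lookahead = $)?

7

step 1: stack=$ S  input=if do do $  — expand S → if H G
step 2: stack=$ G H if  input=if do do $  — match if
step 3: stack=$ G H  input=do do $  — expand H → do
step 4: stack=$ G do  input=do do $  — match do
step 5: stack=$ G  input=do $  — expand G → H
step 6: stack=$ H  input=do $  — expand H → do
step 7: stack=$ do  input=do $  — match do
Accept reached after 7 steps.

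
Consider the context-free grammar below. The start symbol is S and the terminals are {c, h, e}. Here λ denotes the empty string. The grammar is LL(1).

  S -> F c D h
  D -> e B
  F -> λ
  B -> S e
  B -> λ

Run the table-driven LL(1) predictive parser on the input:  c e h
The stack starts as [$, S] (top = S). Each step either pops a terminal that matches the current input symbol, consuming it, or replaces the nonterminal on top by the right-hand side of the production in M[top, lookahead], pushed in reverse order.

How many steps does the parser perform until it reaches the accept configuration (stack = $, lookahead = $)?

     Stack      Input    Action
  1  $ S        c e h $  expand S -> F c D h
  2  $ h D c F  c e h $  expand F -> λ
  3  $ h D c    c e h $  match c
  4  $ h D      e h $    expand D -> e B
  5  $ h B e    e h $    match e
  6  $ h B      h $      expand B -> λ
  7  $ h        h $      match h
Accept reached after 7 steps.

7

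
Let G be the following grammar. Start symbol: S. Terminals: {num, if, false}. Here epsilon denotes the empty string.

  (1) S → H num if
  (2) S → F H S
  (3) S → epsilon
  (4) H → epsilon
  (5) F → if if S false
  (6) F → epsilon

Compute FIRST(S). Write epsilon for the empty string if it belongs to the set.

FIRST(H) = {epsilon}
FIRST(F) = {epsilon, if}
FIRST(S) = {epsilon, if, num}  (via H num if, F H S)

{epsilon, if, num}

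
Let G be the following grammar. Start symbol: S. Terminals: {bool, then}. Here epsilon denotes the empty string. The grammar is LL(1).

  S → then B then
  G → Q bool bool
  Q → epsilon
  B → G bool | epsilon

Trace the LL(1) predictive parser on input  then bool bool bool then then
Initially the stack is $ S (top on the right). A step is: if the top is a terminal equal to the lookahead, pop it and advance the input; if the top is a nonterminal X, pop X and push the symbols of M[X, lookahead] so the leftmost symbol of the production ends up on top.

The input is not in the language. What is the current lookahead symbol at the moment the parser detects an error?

step 1: stack=$ S  input=then bool bool bool then then $  — expand S → then B then
step 2: stack=$ then B then  input=then bool bool bool then then $  — match then
step 3: stack=$ then B  input=bool bool bool then then $  — expand B → G bool
step 4: stack=$ then bool G  input=bool bool bool then then $  — expand G → Q bool bool
step 5: stack=$ then bool bool bool Q  input=bool bool bool then then $  — expand Q → epsilon
step 6: stack=$ then bool bool bool  input=bool bool bool then then $  — match bool
step 7: stack=$ then bool bool  input=bool bool then then $  — match bool
step 8: stack=$ then bool  input=bool then then $  — match bool
step 9: stack=$ then  input=then then $  — match then
step 10: stack=$  input=then $  — error: stack empty but input remains

then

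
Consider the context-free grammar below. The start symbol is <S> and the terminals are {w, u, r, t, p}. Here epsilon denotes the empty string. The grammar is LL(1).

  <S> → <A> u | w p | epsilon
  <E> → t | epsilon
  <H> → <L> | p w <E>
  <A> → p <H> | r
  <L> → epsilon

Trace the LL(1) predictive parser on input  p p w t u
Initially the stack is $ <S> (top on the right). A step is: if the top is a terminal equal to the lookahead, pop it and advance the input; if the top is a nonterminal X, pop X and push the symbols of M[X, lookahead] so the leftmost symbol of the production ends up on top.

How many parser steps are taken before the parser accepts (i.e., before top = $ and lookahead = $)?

     Stack        Input        Action
  1  $ <S>        p p w t u $  expand <S> → <A> u
  2  $ u <A>      p p w t u $  expand <A> → p <H>
  3  $ u <H> p    p p w t u $  match p
  4  $ u <H>      p w t u $    expand <H> → p w <E>
  5  $ u <E> w p  p w t u $    match p
  6  $ u <E> w    w t u $      match w
  7  $ u <E>      t u $        expand <E> → t
  8  $ u t        t u $        match t
  9  $ u          u $          match u
Accept reached after 9 steps.

9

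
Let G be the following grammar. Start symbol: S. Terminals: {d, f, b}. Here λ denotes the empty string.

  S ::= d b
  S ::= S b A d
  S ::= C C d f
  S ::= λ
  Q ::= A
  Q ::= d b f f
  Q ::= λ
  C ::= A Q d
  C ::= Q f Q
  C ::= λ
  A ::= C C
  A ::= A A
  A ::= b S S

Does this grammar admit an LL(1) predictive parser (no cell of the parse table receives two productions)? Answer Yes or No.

No

FIRST(S) = {λ, b, d, f}
FIRST(Q) = {λ, b, d, f}
FIRST(C) = {λ, b, d, f}
FIRST(A) = {λ, b, d, f}
FOLLOW(S) = {$, b, d, f}
FOLLOW(Q) = {b, d, f}
FOLLOW(C) = {b, d, f}
FOLLOW(A) = {b, d, f}
Cell M[A, b] receives both A ::= C C and A ::= A A and A ::= b S S — the grammar is not LL(1).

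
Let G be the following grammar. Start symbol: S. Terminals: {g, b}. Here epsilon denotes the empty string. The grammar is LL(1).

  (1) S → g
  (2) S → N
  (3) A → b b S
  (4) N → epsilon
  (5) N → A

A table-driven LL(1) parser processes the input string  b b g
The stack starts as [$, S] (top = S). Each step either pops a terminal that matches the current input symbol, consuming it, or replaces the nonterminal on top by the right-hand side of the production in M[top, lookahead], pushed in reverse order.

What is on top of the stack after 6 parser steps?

g

     Stack    Input    Action
  1  $ S      b b g $  expand S → N
  2  $ N      b b g $  expand N → A
  3  $ A      b b g $  expand A → b b S
  4  $ S b b  b b g $  match b
  5  $ S b    b g $    match b
  6  $ S      g $      expand S → g
Stack after step 6: $ g (top = g).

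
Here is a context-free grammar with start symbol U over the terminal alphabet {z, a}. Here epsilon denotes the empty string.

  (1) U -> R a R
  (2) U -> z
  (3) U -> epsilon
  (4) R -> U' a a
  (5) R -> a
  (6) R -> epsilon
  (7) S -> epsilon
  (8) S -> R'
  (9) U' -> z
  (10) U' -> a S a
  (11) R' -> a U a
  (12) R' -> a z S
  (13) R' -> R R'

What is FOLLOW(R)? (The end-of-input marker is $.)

{$, a, z}

FIRST(U'): from U'->z we get {z}; from U'->a S a we get {a}. So FIRST(U') = {a, z}.
FIRST(R): from R->U' a a we get {a, z}; from R->a we get {a}; from R->epsilon we get {epsilon}. So FIRST(R) = {epsilon, a, z}.
FIRST(U): from U->R a R we get {a, z}; from U->z we get {z}; from U->epsilon we get {epsilon}. So FIRST(U) = {epsilon, a, z}.
FIRST(R'): from R'->a U a we get {a}; from R'->a z S we get {a}; from R'->R R' we get {a, z}. So FIRST(R') = {a, z}.
FIRST(S): from S->epsilon we get {epsilon}; from S->R' we get {a, z}. So FIRST(S) = {epsilon, a, z}.
FOLLOW(U) includes $ since U is the start symbol.
FOLLOW(U): in R'->a U a, U is followed by a with FIRST {a}. Thus FOLLOW(U) = {$, a}.
FOLLOW(R): in U->R a R (occurrence 1), R is followed by a R with FIRST {a}; in U->R a R (occurrence 2), the suffix after R is empty, so FOLLOW(R) ⊇ FOLLOW(U) = {$, a}; in R'->R R', R is followed by R' with FIRST {a, z}. Thus FOLLOW(R) = {$, a, z}.
FOLLOW(U'): in R->U' a a, U' is followed by a a with FIRST {a}. Thus FOLLOW(U') = {a}.
FOLLOW(S): in U'->a S a, S is followed by a with FIRST {a}; in R'->a z S, the suffix after S is empty, so FOLLOW(S) ⊇ FOLLOW(R') = {a}. Thus FOLLOW(S) = {a}.
FOLLOW(R'): in S->R', the suffix after R' is empty, so FOLLOW(R') ⊇ FOLLOW(S) = {a}; in R'->R R', the suffix after R' is empty (adds nothing new). Thus FOLLOW(R') = {a}.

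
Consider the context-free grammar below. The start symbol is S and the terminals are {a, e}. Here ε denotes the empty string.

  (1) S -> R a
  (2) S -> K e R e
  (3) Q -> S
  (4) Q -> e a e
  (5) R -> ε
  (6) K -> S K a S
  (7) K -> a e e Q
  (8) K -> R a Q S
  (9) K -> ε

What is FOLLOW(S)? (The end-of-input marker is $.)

{$, a, e}

FIRST(R): from R->ε we get {ε}. So FIRST(R) = {ε}.
FIRST(S): from S->R a we get {a}; from S->K e R e we get {a, e}. So FIRST(S) = {a, e}.
FIRST(Q): from Q->S we get {a, e}; from Q->e a e we get {e}. So FIRST(Q) = {a, e}.
FIRST(K): from K->S K a S we get {a, e}; from K->a e e Q we get {a}; from K->R a Q S we get {a}; from K->ε we get {ε}. So FIRST(K) = {ε, a, e}.
FOLLOW(S) includes $ since S is the start symbol.
FOLLOW(R): in S->R a, R is followed by a with FIRST {a}; in S->K e R e, R is followed by e with FIRST {e}; in K->R a Q S, R is followed by a Q S with FIRST {a}. Thus FOLLOW(R) = {a, e}.
FOLLOW(K): in S->K e R e, K is followed by e R e with FIRST {e}; in K->S K a S, K is followed by a S with FIRST {a}. Thus FOLLOW(K) = {a, e}.
FOLLOW(Q): in K->a e e Q, the suffix after Q is empty, so FOLLOW(Q) ⊇ FOLLOW(K) = {a, e}; in K->R a Q S, Q is followed by S with FIRST {a, e}. Thus FOLLOW(Q) = {a, e}.
FOLLOW(S): in Q->S, the suffix after S is empty, so FOLLOW(S) ⊇ FOLLOW(Q) = {a, e}; in K->S K a S (occurrence 1), S is followed by K a S with FIRST {a, e}; in K->S K a S (occurrence 2), the suffix after S is empty, so FOLLOW(S) ⊇ FOLLOW(K) = {a, e}; in K->R a Q S, the suffix after S is empty, so FOLLOW(S) ⊇ FOLLOW(K) = {a, e}. Thus FOLLOW(S) = {$, a, e}.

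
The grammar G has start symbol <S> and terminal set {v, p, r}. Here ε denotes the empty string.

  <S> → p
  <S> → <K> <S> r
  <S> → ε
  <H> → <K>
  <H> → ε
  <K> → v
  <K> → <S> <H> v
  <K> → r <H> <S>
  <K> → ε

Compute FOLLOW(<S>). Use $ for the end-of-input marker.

{$, p, r, v}

FIRST(<S>) = {ε, p, r, v}  (via <K> <S> r)
FIRST(<H>) = {ε, p, r, v}  (via <K>)
FIRST(<K>) = {ε, p, r, v}  (via <S> <H> v)
FOLLOW(<S>) includes $ since <S> is the start symbol.
FOLLOW(<S>): in <S>→<K> <S> r, <S> is followed by r with FIRST {r}; in <K>→<S> <H> v, <S> is followed by <H> v with FIRST {p, r, v}; in <K>→r <H> <S>, the suffix after <S> is empty, so FOLLOW(<S>) ⊇ FOLLOW(<K>) = {p, r, v}. Thus FOLLOW(<S>) = {$, p, r, v}.
FOLLOW(<H>): in <K>→<S> <H> v, <H> is followed by v with FIRST {v}; in <K>→r <H> <S>, <H> is followed by <S> with FIRST {ε, p, r, v}; in <K>→r <H> <S>, the suffix after <H> is nullable, so FOLLOW(<H>) ⊇ FOLLOW(<K>) = {p, r, v}. Thus FOLLOW(<H>) = {p, r, v}.
FOLLOW(<K>): in <S>→<K> <S> r, <K> is followed by <S> r with FIRST {p, r, v}; in <H>→<K>, the suffix after <K> is empty, so FOLLOW(<K>) ⊇ FOLLOW(<H>) = {p, r, v}. Thus FOLLOW(<K>) = {p, r, v}.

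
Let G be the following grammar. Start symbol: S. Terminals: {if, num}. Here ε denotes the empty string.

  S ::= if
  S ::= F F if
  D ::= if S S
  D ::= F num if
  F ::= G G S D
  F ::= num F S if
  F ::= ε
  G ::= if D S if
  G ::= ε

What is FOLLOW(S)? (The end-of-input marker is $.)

FIRST(G) = {ε, if}
FIRST(S) = {if, num}  (via F F if)
FIRST(F) = {ε, if, num}  (via G G S D)
FIRST(D) = {if, num}  (via F num if)
FOLLOW(S) includes $ since S is the start symbol.
FOLLOW(F): in S::=F F if (occurrence 1), F is followed by F if with FIRST {if, num}; in S::=F F if (occurrence 2), F is followed by if with FIRST {if}; in D::=F num if, F is followed by num if with FIRST {num}; in F::=num F S if, F is followed by S if with FIRST {if, num}. Thus FOLLOW(F) = {if, num}.
FOLLOW(D): in F::=G G S D, the suffix after D is empty, so FOLLOW(D) ⊇ FOLLOW(F) = {if, num}; in G::=if D S if, D is followed by S if with FIRST {if, num}. Thus FOLLOW(D) = {if, num}.
FOLLOW(S): in D::=if S S (occurrence 1), S is followed by S with FIRST {if, num}; in D::=if S S (occurrence 2), the suffix after S is empty, so FOLLOW(S) ⊇ FOLLOW(D) = {if, num}; in F::=G G S D, S is followed by D with FIRST {if, num}; in F::=num F S if, S is followed by if with FIRST {if}; in G::=if D S if, S is followed by if with FIRST {if}. Thus FOLLOW(S) = {$, if, num}.
FOLLOW(G): in F::=G G S D (occurrence 1), G is followed by G S D with FIRST {if, num}; in F::=G G S D (occurrence 2), G is followed by S D with FIRST {if, num}. Thus FOLLOW(G) = {if, num}.

{$, if, num}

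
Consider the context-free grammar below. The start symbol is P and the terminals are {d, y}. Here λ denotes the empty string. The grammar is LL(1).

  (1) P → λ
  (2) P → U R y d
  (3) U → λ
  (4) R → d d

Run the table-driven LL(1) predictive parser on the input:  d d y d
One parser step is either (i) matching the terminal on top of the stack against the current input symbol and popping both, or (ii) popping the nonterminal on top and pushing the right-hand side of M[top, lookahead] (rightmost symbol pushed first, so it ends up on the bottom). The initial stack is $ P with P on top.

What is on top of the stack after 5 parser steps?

     Stack      Input      Action
  1  $ P        d d y d $  expand P → U R y d
  2  $ d y R U  d d y d $  expand U → λ
  3  $ d y R    d d y d $  expand R → d d
  4  $ d y d d  d d y d $  match d
  5  $ d y d    d y d $    match d
Stack after step 5: $ d y (top = y).

y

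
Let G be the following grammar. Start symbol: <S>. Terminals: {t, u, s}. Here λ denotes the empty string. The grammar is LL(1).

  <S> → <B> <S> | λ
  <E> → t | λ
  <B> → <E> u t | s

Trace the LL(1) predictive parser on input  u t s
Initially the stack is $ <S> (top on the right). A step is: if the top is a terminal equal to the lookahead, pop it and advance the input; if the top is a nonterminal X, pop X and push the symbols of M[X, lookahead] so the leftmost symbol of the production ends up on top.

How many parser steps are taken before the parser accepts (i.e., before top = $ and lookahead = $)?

     Stack          Input    Action
  1  $ <S>          u t s $  expand <S> → <B> <S>
  2  $ <S> <B>      u t s $  expand <B> → <E> u t
  3  $ <S> t u <E>  u t s $  expand <E> → λ
  4  $ <S> t u      u t s $  match u
  5  $ <S> t        t s $    match t
  6  $ <S>          s $      expand <S> → <B> <S>
  7  $ <S> <B>      s $      expand <B> → s
  8  $ <S> s        s $      match s
  9  $ <S>          $        expand <S> → λ
Accept reached after 9 steps.

9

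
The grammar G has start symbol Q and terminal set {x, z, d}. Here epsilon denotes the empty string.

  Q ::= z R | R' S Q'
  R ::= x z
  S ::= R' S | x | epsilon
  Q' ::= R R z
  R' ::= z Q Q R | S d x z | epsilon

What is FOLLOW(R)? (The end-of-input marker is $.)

FIRST(R) = {x}
FIRST(Q') = {x}  (via R R z)
FIRST(Q) = {d, x, z}  (via R' S Q')
FIRST(S) = {epsilon, d, x, z}  (via R' S)
FIRST(R') = {epsilon, d, x, z}  (via S d x z)
FOLLOW(Q) includes $ since Q is the start symbol.
FOLLOW(Q): in R'::=z Q Q R (occurrence 1), Q is followed by Q R with FIRST {d, x, z}; in R'::=z Q Q R (occurrence 2), Q is followed by R with FIRST {x}. Thus FOLLOW(Q) = {$, d, x, z}.
FOLLOW(S): in Q::=R' S Q', S is followed by Q' with FIRST {x}; in S::=R' S, the suffix after S is empty (adds nothing new); in R'::=S d x z, S is followed by d x z with FIRST {d}. Thus FOLLOW(S) = {d, x}.
FOLLOW(Q'): in Q::=R' S Q', the suffix after Q' is empty, so FOLLOW(Q') ⊇ FOLLOW(Q) = {$, d, x, z}. Thus FOLLOW(Q') = {$, d, x, z}.
FOLLOW(R'): in Q::=R' S Q', R' is followed by S Q' with FIRST {d, x, z}; in S::=R' S, R' is followed by S with FIRST {epsilon, d, x, z}; in S::=R' S, the suffix after R' is nullable, so FOLLOW(R') ⊇ FOLLOW(S) = {d, x}. Thus FOLLOW(R') = {d, x, z}.
FOLLOW(R): in Q::=z R, the suffix after R is empty, so FOLLOW(R) ⊇ FOLLOW(Q) = {$, d, x, z}; in Q'::=R R z (occurrence 1), R is followed by R z with FIRST {x}; in Q'::=R R z (occurrence 2), R is followed by z with FIRST {z}; in R'::=z Q Q R, the suffix after R is empty, so FOLLOW(R) ⊇ FOLLOW(R') = {d, x, z}. Thus FOLLOW(R) = {$, d, x, z}.

{$, d, x, z}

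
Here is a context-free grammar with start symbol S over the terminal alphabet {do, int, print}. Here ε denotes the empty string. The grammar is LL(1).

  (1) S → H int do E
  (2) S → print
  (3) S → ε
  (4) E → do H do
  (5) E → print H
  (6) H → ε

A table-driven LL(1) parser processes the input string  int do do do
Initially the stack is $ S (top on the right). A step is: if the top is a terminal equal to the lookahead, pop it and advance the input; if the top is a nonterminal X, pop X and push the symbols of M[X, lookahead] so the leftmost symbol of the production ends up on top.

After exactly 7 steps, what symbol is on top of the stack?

step 1: stack=$ S  input=int do do do $  — expand S → H int do E
step 2: stack=$ E do int H  input=int do do do $  — expand H → ε
step 3: stack=$ E do int  input=int do do do $  — match int
step 4: stack=$ E do  input=do do do $  — match do
step 5: stack=$ E  input=do do $  — expand E → do H do
step 6: stack=$ do H do  input=do do $  — match do
step 7: stack=$ do H  input=do $  — expand H → ε
Stack after step 7: $ do (top = do).

do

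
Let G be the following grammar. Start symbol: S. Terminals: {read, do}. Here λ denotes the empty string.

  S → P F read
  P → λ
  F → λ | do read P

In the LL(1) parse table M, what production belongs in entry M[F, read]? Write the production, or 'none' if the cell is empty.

FIRST(P): from P→λ we get {λ}. So FIRST(P) = {λ}.
FIRST(F): from F→λ we get {λ}; from F→do read P we get {do}. So FIRST(F) = {λ, do}.
FIRST(S): from S→P F read we get {do, read}. So FIRST(S) = {do, read}.
FOLLOW(S) includes $ since S is the start symbol.
FOLLOW(F): in S→P F read, F is followed by read with FIRST {read}. Thus FOLLOW(F) = {read}.
For F → λ: FIRST(λ) = {λ}, so it goes in M[F, t] for t ∈ {}; since λ ∈ FIRST, also for every t ∈ FOLLOW(F) = {read}.
For F → do read P: FIRST(do read P) = {do}, so it goes in M[F, t] for t ∈ {do}.

F → λ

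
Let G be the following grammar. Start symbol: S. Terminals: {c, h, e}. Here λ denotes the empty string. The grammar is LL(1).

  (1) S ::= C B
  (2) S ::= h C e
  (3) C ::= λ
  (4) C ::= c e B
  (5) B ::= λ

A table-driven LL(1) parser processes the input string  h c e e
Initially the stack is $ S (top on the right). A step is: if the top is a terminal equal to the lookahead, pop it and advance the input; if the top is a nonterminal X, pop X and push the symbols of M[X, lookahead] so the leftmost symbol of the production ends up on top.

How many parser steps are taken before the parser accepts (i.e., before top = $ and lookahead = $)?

7

     Stack      Input      Action
  1  $ S        h c e e $  expand S ::= h C e
  2  $ e C h    h c e e $  match h
  3  $ e C      c e e $    expand C ::= c e B
  4  $ e B e c  c e e $    match c
  5  $ e B e    e e $      match e
  6  $ e B      e $        expand B ::= λ
  7  $ e        e $        match e
Accept reached after 7 steps.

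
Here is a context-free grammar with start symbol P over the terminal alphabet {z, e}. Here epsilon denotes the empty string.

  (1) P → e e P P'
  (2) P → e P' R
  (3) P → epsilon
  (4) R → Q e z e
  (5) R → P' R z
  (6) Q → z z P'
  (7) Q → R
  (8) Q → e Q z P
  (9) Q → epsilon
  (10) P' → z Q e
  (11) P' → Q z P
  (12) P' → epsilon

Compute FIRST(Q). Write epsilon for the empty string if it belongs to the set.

FIRST(P): from P→e e P P' we get {e}; from P→e P' R we get {e}; from P→epsilon we get {epsilon}. So FIRST(P) = {epsilon, e}.
FIRST(R): from R→Q e z e we get {e, z}; from R→P' R z we get {e, z}. So FIRST(R) = {e, z}.
FIRST(Q): from Q→z z P' we get {z}; from Q→R we get {e, z}; from Q→e Q z P we get {e}; from Q→epsilon we get {epsilon}. So FIRST(Q) = {epsilon, e, z}.
FIRST(P'): from P'→z Q e we get {z}; from P'→Q z P we get {e, z}; from P'→epsilon we get {epsilon}. So FIRST(P') = {epsilon, e, z}.

{epsilon, e, z}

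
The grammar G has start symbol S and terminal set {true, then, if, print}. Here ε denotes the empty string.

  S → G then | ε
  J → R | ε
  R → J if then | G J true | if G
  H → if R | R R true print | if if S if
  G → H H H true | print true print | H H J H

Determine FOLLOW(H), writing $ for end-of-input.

FIRST(S): from S→G then we get {if, print}; from S→ε we get {ε}. So FIRST(S) = {ε, if, print}.
FIRST(J): from J→R we get {if, print}; from J→ε we get {ε}. So FIRST(J) = {ε, if, print}.
FIRST(R): from R→J if then we get {if, print}; from R→G J true we get {if, print}; from R→if G we get {if}. So FIRST(R) = {if, print}.
FIRST(H): from H→if R we get {if}; from H→R R true print we get {if, print}; from H→if if S if we get {if}. So FIRST(H) = {if, print}.
FIRST(G): from G→H H H true we get {if, print}; from G→print true print we get {print}; from G→H H J H we get {if, print}. So FIRST(G) = {if, print}.
FOLLOW(S) includes $ since S is the start symbol.
FOLLOW(S): in H→if if S if, S is followed by if with FIRST {if}. Thus FOLLOW(S) = {$, if}.
FOLLOW(J): in R→J if then, J is followed by if then with FIRST {if}; in R→G J true, J is followed by true with FIRST {true}; in G→H H J H, J is followed by H with FIRST {if, print}. Thus FOLLOW(J) = {if, print, true}.
FOLLOW(R): in J→R, the suffix after R is empty, so FOLLOW(R) ⊇ FOLLOW(J) = {if, print, true}; in H→if R, the suffix after R is empty, so FOLLOW(R) ⊇ FOLLOW(H) = {if, print, then, true}; in H→R R true print (occurrence 1), R is followed by R true print with FIRST {if, print}; in H→R R true print (occurrence 2), R is followed by true print with FIRST {true}. Thus FOLLOW(R) = {if, print, then, true}.
FOLLOW(G): in S→G then, G is followed by then with FIRST {then}; in R→G J true, G is followed by J true with FIRST {if, print, true}; in R→if G, the suffix after G is empty, so FOLLOW(G) ⊇ FOLLOW(R) = {if, print, then, true}. Thus FOLLOW(G) = {if, print, then, true}.
FOLLOW(H): in G→H H H true (occurrence 1), H is followed by H H true with FIRST {if, print}; in G→H H H true (occurrence 2), H is followed by H true with FIRST {if, print}; in G→H H H true (occurrence 3), H is followed by true with FIRST {true}; in G→H H J H (occurrence 1), H is followed by H J H with FIRST {if, print}; in G→H H J H (occurrence 2), H is followed by J H with FIRST {if, print}; in G→H H J H (occurrence 3), the suffix after H is empty, so FOLLOW(H) ⊇ FOLLOW(G) = {if, print, then, true}. Thus FOLLOW(H) = {if, print, then, true}.

{if, print, then, true}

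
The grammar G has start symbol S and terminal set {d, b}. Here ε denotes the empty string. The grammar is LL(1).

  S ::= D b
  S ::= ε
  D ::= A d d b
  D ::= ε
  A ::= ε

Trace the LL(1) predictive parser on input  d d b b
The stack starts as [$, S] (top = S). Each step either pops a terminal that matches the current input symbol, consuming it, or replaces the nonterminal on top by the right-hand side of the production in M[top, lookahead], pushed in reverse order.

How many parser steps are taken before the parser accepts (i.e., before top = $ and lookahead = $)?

7

step 1: stack=$ S  input=d d b b $  — expand S ::= D b
step 2: stack=$ b D  input=d d b b $  — expand D ::= A d d b
step 3: stack=$ b b d d A  input=d d b b $  — expand A ::= ε
step 4: stack=$ b b d d  input=d d b b $  — match d
step 5: stack=$ b b d  input=d b b $  — match d
step 6: stack=$ b b  input=b b $  — match b
step 7: stack=$ b  input=b $  — match b
Accept reached after 7 steps.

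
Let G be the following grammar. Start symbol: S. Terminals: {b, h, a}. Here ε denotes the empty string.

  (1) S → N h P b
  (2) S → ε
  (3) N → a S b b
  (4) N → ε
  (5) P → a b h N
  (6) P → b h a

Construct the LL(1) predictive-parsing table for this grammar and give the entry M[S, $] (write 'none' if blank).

FIRST(N): from N→a S b b we get {a}; from N→ε we get {ε}. So FIRST(N) = {ε, a}.
FIRST(P): from P→a b h N we get {a}; from P→b h a we get {b}. So FIRST(P) = {a, b}.
FIRST(S): from S→N h P b we get {a, h}; from S→ε we get {ε}. So FIRST(S) = {ε, a, h}.
FOLLOW(S) includes $ since S is the start symbol.
FOLLOW(S): in N→a S b b, S is followed by b b with FIRST {b}. Thus FOLLOW(S) = {$, b}.
For S → N h P b: FIRST(N h P b) = {a, h}, so it goes in M[S, t] for t ∈ {a, h}.
For S → ε: FIRST(ε) = {ε}, so it goes in M[S, t] for t ∈ {}; since ε ∈ FIRST, also for every t ∈ FOLLOW(S) = {$, b}.

S → ε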